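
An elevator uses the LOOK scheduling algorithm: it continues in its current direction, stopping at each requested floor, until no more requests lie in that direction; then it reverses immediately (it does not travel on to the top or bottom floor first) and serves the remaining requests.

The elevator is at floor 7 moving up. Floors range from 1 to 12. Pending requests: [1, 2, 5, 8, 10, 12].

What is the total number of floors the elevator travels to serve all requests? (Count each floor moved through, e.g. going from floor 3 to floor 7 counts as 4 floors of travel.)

Answer: 16

Derivation:
Start at floor 7 moving up, LOOK stop order: [8, 10, 12, 5, 2, 1]
  7 → 8: |8-7| = 1, total = 1
  8 → 10: |10-8| = 2, total = 3
  10 → 12: |12-10| = 2, total = 5
  12 → 5: |5-12| = 7, total = 12
  5 → 2: |2-5| = 3, total = 15
  2 → 1: |1-2| = 1, total = 16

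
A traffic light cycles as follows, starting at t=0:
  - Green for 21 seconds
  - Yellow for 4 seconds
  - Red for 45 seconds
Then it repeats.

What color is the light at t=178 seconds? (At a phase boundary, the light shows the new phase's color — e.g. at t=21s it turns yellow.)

Answer: red

Derivation:
Cycle length = 21 + 4 + 45 = 70s
t = 178, phase_t = 178 mod 70 = 38
38 >= 25 → RED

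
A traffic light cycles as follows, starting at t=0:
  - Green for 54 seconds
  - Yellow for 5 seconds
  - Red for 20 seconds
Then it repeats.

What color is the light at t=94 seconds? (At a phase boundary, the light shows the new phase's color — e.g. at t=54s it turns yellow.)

Cycle length = 54 + 5 + 20 = 79s
t = 94, phase_t = 94 mod 79 = 15
15 < 54 (green end) → GREEN

Answer: green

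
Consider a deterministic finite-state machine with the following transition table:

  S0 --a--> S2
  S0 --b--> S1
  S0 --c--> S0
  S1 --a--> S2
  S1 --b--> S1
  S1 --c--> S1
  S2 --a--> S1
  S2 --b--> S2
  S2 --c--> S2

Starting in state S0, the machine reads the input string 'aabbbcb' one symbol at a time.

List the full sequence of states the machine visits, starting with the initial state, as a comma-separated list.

Start: S0
  read 'a': S0 --a--> S2
  read 'a': S2 --a--> S1
  read 'b': S1 --b--> S1
  read 'b': S1 --b--> S1
  read 'b': S1 --b--> S1
  read 'c': S1 --c--> S1
  read 'b': S1 --b--> S1

Answer: S0, S2, S1, S1, S1, S1, S1, S1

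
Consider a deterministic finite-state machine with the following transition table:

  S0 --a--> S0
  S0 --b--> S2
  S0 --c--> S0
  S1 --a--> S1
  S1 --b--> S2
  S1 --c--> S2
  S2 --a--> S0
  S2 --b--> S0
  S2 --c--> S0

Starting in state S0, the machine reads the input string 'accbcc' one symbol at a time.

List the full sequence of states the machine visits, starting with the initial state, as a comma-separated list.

Start: S0
  read 'a': S0 --a--> S0
  read 'c': S0 --c--> S0
  read 'c': S0 --c--> S0
  read 'b': S0 --b--> S2
  read 'c': S2 --c--> S0
  read 'c': S0 --c--> S0

Answer: S0, S0, S0, S0, S2, S0, S0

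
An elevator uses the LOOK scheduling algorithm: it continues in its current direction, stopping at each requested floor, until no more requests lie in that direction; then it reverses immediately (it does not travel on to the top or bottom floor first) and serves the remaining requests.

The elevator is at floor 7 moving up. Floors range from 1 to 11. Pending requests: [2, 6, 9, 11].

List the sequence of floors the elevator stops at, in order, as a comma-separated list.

Answer: 9, 11, 6, 2

Derivation:
Current: 7, moving UP
Serve above first (ascending): [9, 11]
Then reverse, serve below (descending): [6, 2]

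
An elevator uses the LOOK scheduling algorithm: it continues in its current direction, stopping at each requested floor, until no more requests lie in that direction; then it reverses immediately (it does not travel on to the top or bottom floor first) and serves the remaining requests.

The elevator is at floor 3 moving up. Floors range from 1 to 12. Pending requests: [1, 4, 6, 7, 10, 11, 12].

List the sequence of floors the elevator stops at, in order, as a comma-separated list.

Current: 3, moving UP
Serve above first (ascending): [4, 6, 7, 10, 11, 12]
Then reverse, serve below (descending): [1]

Answer: 4, 6, 7, 10, 11, 12, 1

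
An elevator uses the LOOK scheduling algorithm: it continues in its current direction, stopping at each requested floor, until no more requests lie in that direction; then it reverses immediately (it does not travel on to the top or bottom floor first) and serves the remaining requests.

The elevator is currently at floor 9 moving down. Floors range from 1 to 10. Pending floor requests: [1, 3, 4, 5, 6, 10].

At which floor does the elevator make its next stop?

Answer: 6

Derivation:
Current floor: 9, direction: down
Requests above: [10]
Requests below: [1, 3, 4, 5, 6]
Moving down and requests lie below → nearest below is max([1, 3, 4, 5, 6]) = 6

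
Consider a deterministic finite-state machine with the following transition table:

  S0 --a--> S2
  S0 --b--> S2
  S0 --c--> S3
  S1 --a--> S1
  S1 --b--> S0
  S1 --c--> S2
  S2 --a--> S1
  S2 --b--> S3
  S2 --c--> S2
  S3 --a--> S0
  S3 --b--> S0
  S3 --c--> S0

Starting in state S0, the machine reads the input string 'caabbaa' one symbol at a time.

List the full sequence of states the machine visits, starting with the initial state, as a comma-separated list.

Answer: S0, S3, S0, S2, S3, S0, S2, S1

Derivation:
Start: S0
  read 'c': S0 --c--> S3
  read 'a': S3 --a--> S0
  read 'a': S0 --a--> S2
  read 'b': S2 --b--> S3
  read 'b': S3 --b--> S0
  read 'a': S0 --a--> S2
  read 'a': S2 --a--> S1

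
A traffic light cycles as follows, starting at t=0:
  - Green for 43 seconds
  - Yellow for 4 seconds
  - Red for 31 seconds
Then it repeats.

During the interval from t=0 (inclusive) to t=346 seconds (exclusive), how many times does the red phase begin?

Cycle = 43+4+31 = 78s
red phase starts at t = k*78 + 47 for k=0,1,2,...
Need k*78+47 < 346 → k < 3.833
k ∈ {0, ..., 3} → 4 starts

Answer: 4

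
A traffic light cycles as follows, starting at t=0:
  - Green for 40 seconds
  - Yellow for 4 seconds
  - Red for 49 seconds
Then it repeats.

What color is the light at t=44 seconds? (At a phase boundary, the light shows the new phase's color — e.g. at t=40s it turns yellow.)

Cycle length = 40 + 4 + 49 = 93s
t = 44, phase_t = 44 mod 93 = 44
44 >= 44 → RED

Answer: red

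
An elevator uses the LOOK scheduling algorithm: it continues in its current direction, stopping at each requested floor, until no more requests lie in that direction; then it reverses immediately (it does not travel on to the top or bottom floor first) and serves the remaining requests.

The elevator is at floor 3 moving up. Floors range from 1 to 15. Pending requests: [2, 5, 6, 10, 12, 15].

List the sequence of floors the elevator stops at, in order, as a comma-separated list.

Current: 3, moving UP
Serve above first (ascending): [5, 6, 10, 12, 15]
Then reverse, serve below (descending): [2]

Answer: 5, 6, 10, 12, 15, 2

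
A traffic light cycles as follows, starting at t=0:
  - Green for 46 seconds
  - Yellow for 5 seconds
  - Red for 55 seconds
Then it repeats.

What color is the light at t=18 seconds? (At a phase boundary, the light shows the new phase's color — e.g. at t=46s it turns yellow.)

Cycle length = 46 + 5 + 55 = 106s
t = 18, phase_t = 18 mod 106 = 18
18 < 46 (green end) → GREEN

Answer: green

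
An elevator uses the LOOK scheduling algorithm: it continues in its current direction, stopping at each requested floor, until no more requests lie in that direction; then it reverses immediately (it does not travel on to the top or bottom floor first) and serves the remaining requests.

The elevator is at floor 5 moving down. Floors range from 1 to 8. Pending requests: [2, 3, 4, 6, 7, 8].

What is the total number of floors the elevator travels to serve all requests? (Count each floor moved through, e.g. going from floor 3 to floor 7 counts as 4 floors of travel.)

Answer: 9

Derivation:
Start at floor 5 moving down, LOOK stop order: [4, 3, 2, 6, 7, 8]
  5 → 4: |4-5| = 1, total = 1
  4 → 3: |3-4| = 1, total = 2
  3 → 2: |2-3| = 1, total = 3
  2 → 6: |6-2| = 4, total = 7
  6 → 7: |7-6| = 1, total = 8
  7 → 8: |8-7| = 1, total = 9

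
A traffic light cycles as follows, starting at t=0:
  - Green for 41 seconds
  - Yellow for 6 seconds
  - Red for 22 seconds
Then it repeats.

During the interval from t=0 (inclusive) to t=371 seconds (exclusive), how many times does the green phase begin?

Cycle = 41+6+22 = 69s
green phase starts at t = k*69 + 0 for k=0,1,2,...
Need k*69+0 < 371 → k < 5.377
k ∈ {0, ..., 5} → 6 starts

Answer: 6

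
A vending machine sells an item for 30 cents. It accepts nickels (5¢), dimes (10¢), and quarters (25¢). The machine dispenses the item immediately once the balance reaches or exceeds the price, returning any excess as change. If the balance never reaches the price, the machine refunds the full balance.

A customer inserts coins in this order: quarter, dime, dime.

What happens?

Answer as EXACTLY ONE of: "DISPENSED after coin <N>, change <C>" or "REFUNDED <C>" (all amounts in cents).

Price: 30¢
Coin 1 (quarter, 25¢): balance = 25¢
Coin 2 (dime, 10¢): balance = 35¢
  → balance >= price → DISPENSE, change = 35 - 30 = 5¢

Answer: DISPENSED after coin 2, change 5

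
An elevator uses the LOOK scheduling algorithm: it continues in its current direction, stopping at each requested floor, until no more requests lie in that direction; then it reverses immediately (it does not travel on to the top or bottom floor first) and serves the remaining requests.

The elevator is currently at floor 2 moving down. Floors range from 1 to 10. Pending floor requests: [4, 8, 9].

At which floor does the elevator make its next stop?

Answer: 4

Derivation:
Current floor: 2, direction: down
Requests above: [4, 8, 9]
Requests below: []
Moving down but no requests below → reverse; nearest above is min([4, 8, 9]) = 4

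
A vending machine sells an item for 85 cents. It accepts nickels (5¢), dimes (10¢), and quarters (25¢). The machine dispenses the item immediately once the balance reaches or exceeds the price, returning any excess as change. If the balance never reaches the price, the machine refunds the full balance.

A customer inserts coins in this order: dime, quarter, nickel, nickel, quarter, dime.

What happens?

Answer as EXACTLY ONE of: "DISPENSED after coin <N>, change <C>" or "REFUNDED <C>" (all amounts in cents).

Answer: REFUNDED 80

Derivation:
Price: 85¢
Coin 1 (dime, 10¢): balance = 10¢
Coin 2 (quarter, 25¢): balance = 35¢
Coin 3 (nickel, 5¢): balance = 40¢
Coin 4 (nickel, 5¢): balance = 45¢
Coin 5 (quarter, 25¢): balance = 70¢
Coin 6 (dime, 10¢): balance = 80¢
All coins inserted, balance 80¢ < price 85¢ → REFUND 80¢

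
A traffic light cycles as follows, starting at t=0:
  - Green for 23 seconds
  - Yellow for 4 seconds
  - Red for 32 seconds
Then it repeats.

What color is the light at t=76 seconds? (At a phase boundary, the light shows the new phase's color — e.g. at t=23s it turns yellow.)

Cycle length = 23 + 4 + 32 = 59s
t = 76, phase_t = 76 mod 59 = 17
17 < 23 (green end) → GREEN

Answer: green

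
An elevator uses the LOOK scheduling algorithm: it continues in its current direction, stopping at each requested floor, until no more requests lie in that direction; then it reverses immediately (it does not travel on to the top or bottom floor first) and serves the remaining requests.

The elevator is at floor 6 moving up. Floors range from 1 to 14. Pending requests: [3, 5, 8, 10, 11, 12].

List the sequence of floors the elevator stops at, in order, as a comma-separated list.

Answer: 8, 10, 11, 12, 5, 3

Derivation:
Current: 6, moving UP
Serve above first (ascending): [8, 10, 11, 12]
Then reverse, serve below (descending): [5, 3]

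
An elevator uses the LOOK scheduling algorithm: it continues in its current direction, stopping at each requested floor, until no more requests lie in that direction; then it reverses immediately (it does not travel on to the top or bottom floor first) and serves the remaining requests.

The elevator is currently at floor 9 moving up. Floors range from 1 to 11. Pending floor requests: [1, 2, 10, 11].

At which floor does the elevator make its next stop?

Current floor: 9, direction: up
Requests above: [10, 11]
Requests below: [1, 2]
Moving up and requests lie above → nearest above is min([10, 11]) = 10

Answer: 10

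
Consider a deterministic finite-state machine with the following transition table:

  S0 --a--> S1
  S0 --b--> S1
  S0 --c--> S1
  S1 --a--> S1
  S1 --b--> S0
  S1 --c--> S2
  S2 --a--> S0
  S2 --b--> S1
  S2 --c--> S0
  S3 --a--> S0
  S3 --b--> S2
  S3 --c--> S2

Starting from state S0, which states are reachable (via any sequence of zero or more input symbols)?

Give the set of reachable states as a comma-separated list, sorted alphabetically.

BFS from S0:
  visit S0: S0--a-->S1 (new), S0--b-->S1 (seen), S0--c-->S1 (seen)
  visit S1: S1--a-->S1 (seen), S1--b-->S0 (seen), S1--c-->S2 (new)
  visit S2: S2--a-->S0 (seen), S2--b-->S1 (seen), S2--c-->S0 (seen)

Answer: S0, S1, S2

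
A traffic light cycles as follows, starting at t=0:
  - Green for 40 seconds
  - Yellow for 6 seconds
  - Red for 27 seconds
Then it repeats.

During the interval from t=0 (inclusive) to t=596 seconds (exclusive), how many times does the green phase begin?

Cycle = 40+6+27 = 73s
green phase starts at t = k*73 + 0 for k=0,1,2,...
Need k*73+0 < 596 → k < 8.164
k ∈ {0, ..., 8} → 9 starts

Answer: 9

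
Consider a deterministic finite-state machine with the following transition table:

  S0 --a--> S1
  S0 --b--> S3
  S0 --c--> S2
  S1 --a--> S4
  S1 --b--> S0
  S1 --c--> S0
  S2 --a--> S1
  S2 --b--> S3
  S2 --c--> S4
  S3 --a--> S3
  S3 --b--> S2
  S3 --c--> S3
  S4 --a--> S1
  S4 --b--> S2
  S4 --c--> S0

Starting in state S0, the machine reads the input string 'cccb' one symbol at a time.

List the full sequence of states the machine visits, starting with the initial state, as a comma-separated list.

Answer: S0, S2, S4, S0, S3

Derivation:
Start: S0
  read 'c': S0 --c--> S2
  read 'c': S2 --c--> S4
  read 'c': S4 --c--> S0
  read 'b': S0 --b--> S3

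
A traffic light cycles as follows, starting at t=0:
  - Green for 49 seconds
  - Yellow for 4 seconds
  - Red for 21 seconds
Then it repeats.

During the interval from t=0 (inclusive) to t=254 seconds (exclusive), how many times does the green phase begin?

Answer: 4

Derivation:
Cycle = 49+4+21 = 74s
green phase starts at t = k*74 + 0 for k=0,1,2,...
Need k*74+0 < 254 → k < 3.432
k ∈ {0, ..., 3} → 4 starts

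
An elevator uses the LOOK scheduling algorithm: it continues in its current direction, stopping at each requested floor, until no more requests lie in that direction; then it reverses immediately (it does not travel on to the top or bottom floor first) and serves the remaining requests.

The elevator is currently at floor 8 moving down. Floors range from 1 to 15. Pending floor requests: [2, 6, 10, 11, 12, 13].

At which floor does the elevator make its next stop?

Current floor: 8, direction: down
Requests above: [10, 11, 12, 13]
Requests below: [2, 6]
Moving down and requests lie below → nearest below is max([2, 6]) = 6

Answer: 6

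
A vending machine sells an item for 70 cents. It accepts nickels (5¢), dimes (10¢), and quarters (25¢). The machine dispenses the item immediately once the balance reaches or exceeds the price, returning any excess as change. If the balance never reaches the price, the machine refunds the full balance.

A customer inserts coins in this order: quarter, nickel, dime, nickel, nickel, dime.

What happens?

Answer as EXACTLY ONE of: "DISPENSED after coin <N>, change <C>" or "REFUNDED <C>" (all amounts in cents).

Answer: REFUNDED 60

Derivation:
Price: 70¢
Coin 1 (quarter, 25¢): balance = 25¢
Coin 2 (nickel, 5¢): balance = 30¢
Coin 3 (dime, 10¢): balance = 40¢
Coin 4 (nickel, 5¢): balance = 45¢
Coin 5 (nickel, 5¢): balance = 50¢
Coin 6 (dime, 10¢): balance = 60¢
All coins inserted, balance 60¢ < price 70¢ → REFUND 60¢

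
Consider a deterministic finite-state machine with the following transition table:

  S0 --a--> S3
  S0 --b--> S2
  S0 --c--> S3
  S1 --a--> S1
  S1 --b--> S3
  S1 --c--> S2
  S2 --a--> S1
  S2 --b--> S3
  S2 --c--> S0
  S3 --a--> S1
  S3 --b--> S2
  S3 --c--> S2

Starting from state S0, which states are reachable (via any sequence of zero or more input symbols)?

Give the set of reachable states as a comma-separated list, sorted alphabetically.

Answer: S0, S1, S2, S3

Derivation:
BFS from S0:
  visit S0: S0--a-->S3 (new), S0--b-->S2 (new), S0--c-->S3 (seen)
  visit S3: S3--a-->S1 (new), S3--b-->S2 (seen), S3--c-->S2 (seen)
  visit S2: S2--a-->S1 (seen), S2--b-->S3 (seen), S2--c-->S0 (seen)
  visit S1: S1--a-->S1 (seen), S1--b-->S3 (seen), S1--c-->S2 (seen)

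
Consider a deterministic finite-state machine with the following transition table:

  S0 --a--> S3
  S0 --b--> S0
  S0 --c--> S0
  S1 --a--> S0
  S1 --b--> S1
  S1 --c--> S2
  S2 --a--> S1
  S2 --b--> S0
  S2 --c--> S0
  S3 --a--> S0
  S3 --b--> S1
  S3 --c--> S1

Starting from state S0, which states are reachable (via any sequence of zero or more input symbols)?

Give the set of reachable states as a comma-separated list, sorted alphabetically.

BFS from S0:
  visit S0: S0--a-->S3 (new), S0--b-->S0 (seen), S0--c-->S0 (seen)
  visit S3: S3--a-->S0 (seen), S3--b-->S1 (new), S3--c-->S1 (seen)
  visit S1: S1--a-->S0 (seen), S1--b-->S1 (seen), S1--c-->S2 (new)
  visit S2: S2--a-->S1 (seen), S2--b-->S0 (seen), S2--c-->S0 (seen)

Answer: S0, S1, S2, S3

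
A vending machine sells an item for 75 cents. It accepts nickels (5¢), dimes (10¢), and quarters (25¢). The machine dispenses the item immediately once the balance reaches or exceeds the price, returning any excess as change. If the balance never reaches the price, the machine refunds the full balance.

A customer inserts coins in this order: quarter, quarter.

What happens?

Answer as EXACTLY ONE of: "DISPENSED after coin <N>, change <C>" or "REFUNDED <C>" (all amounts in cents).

Price: 75¢
Coin 1 (quarter, 25¢): balance = 25¢
Coin 2 (quarter, 25¢): balance = 50¢
All coins inserted, balance 50¢ < price 75¢ → REFUND 50¢

Answer: REFUNDED 50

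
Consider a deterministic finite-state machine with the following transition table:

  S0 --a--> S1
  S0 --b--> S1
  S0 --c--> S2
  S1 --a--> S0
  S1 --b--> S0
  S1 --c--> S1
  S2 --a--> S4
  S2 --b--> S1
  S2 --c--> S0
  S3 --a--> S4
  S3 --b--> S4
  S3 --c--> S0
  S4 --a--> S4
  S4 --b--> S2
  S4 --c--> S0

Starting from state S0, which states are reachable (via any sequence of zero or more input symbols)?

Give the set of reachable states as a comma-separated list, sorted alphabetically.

BFS from S0:
  visit S0: S0--a-->S1 (new), S0--b-->S1 (seen), S0--c-->S2 (new)
  visit S1: S1--a-->S0 (seen), S1--b-->S0 (seen), S1--c-->S1 (seen)
  visit S2: S2--a-->S4 (new), S2--b-->S1 (seen), S2--c-->S0 (seen)
  visit S4: S4--a-->S4 (seen), S4--b-->S2 (seen), S4--c-->S0 (seen)

Answer: S0, S1, S2, S4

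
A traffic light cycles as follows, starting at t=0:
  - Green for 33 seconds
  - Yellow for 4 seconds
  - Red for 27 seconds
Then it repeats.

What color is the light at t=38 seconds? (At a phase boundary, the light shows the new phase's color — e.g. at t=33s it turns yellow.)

Cycle length = 33 + 4 + 27 = 64s
t = 38, phase_t = 38 mod 64 = 38
38 >= 37 → RED

Answer: red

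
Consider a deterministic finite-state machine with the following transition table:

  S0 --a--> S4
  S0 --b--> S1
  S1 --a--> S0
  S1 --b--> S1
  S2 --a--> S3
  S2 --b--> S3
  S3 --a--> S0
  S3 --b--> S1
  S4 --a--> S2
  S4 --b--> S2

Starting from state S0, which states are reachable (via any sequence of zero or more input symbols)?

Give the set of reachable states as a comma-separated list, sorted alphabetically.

Answer: S0, S1, S2, S3, S4

Derivation:
BFS from S0:
  visit S0: S0--a-->S4 (new), S0--b-->S1 (new)
  visit S4: S4--a-->S2 (new), S4--b-->S2 (seen)
  visit S1: S1--a-->S0 (seen), S1--b-->S1 (seen)
  visit S2: S2--a-->S3 (new), S2--b-->S3 (seen)
  visit S3: S3--a-->S0 (seen), S3--b-->S1 (seen)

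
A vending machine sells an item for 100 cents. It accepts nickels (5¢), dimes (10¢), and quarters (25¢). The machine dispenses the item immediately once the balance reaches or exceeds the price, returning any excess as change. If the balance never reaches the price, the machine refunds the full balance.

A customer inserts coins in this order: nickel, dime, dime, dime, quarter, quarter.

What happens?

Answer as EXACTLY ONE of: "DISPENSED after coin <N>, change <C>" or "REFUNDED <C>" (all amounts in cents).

Answer: REFUNDED 85

Derivation:
Price: 100¢
Coin 1 (nickel, 5¢): balance = 5¢
Coin 2 (dime, 10¢): balance = 15¢
Coin 3 (dime, 10¢): balance = 25¢
Coin 4 (dime, 10¢): balance = 35¢
Coin 5 (quarter, 25¢): balance = 60¢
Coin 6 (quarter, 25¢): balance = 85¢
All coins inserted, balance 85¢ < price 100¢ → REFUND 85¢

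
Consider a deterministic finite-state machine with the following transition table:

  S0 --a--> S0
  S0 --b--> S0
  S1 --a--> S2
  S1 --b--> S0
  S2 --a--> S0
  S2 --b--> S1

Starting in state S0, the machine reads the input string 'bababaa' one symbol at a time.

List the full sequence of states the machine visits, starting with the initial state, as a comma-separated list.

Answer: S0, S0, S0, S0, S0, S0, S0, S0

Derivation:
Start: S0
  read 'b': S0 --b--> S0
  read 'a': S0 --a--> S0
  read 'b': S0 --b--> S0
  read 'a': S0 --a--> S0
  read 'b': S0 --b--> S0
  read 'a': S0 --a--> S0
  read 'a': S0 --a--> S0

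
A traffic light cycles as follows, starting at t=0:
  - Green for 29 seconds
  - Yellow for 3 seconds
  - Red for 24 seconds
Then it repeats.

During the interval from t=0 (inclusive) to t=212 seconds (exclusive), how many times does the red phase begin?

Answer: 4

Derivation:
Cycle = 29+3+24 = 56s
red phase starts at t = k*56 + 32 for k=0,1,2,...
Need k*56+32 < 212 → k < 3.214
k ∈ {0, ..., 3} → 4 starts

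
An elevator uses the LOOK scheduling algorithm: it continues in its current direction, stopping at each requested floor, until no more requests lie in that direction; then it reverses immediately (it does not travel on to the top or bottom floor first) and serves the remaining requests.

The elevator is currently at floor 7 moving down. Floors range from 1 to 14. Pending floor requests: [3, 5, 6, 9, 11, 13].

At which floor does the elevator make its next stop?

Current floor: 7, direction: down
Requests above: [9, 11, 13]
Requests below: [3, 5, 6]
Moving down and requests lie below → nearest below is max([3, 5, 6]) = 6

Answer: 6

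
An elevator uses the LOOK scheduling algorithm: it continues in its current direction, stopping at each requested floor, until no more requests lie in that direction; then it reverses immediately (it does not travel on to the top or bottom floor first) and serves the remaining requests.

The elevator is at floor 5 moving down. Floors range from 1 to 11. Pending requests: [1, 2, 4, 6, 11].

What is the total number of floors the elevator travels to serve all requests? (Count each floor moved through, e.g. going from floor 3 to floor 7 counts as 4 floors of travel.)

Answer: 14

Derivation:
Start at floor 5 moving down, LOOK stop order: [4, 2, 1, 6, 11]
  5 → 4: |4-5| = 1, total = 1
  4 → 2: |2-4| = 2, total = 3
  2 → 1: |1-2| = 1, total = 4
  1 → 6: |6-1| = 5, total = 9
  6 → 11: |11-6| = 5, total = 14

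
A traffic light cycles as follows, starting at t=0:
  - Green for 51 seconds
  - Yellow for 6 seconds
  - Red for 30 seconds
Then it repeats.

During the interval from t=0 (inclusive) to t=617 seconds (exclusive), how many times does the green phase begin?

Cycle = 51+6+30 = 87s
green phase starts at t = k*87 + 0 for k=0,1,2,...
Need k*87+0 < 617 → k < 7.092
k ∈ {0, ..., 7} → 8 starts

Answer: 8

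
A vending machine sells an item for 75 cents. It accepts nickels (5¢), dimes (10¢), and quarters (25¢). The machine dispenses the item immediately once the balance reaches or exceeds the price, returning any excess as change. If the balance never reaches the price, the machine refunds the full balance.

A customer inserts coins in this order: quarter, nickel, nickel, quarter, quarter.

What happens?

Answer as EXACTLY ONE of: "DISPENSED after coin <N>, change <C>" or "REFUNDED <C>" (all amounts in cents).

Price: 75¢
Coin 1 (quarter, 25¢): balance = 25¢
Coin 2 (nickel, 5¢): balance = 30¢
Coin 3 (nickel, 5¢): balance = 35¢
Coin 4 (quarter, 25¢): balance = 60¢
Coin 5 (quarter, 25¢): balance = 85¢
  → balance >= price → DISPENSE, change = 85 - 75 = 10¢

Answer: DISPENSED after coin 5, change 10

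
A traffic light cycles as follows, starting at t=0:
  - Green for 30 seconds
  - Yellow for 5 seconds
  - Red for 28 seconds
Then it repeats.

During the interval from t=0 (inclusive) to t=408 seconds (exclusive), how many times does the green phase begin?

Answer: 7

Derivation:
Cycle = 30+5+28 = 63s
green phase starts at t = k*63 + 0 for k=0,1,2,...
Need k*63+0 < 408 → k < 6.476
k ∈ {0, ..., 6} → 7 starts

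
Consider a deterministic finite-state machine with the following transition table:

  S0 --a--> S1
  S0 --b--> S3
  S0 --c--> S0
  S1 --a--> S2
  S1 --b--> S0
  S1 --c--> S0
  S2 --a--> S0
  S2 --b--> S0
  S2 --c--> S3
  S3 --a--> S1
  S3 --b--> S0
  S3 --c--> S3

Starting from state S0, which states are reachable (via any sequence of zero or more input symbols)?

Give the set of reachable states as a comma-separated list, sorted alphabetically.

Answer: S0, S1, S2, S3

Derivation:
BFS from S0:
  visit S0: S0--a-->S1 (new), S0--b-->S3 (new), S0--c-->S0 (seen)
  visit S1: S1--a-->S2 (new), S1--b-->S0 (seen), S1--c-->S0 (seen)
  visit S3: S3--a-->S1 (seen), S3--b-->S0 (seen), S3--c-->S3 (seen)
  visit S2: S2--a-->S0 (seen), S2--b-->S0 (seen), S2--c-->S3 (seen)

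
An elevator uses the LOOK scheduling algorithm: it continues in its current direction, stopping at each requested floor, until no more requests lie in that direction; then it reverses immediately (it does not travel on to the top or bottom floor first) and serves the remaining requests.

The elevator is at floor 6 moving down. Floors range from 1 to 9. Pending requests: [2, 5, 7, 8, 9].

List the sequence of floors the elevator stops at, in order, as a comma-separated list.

Answer: 5, 2, 7, 8, 9

Derivation:
Current: 6, moving DOWN
Serve below first (descending): [5, 2]
Then reverse, serve above (ascending): [7, 8, 9]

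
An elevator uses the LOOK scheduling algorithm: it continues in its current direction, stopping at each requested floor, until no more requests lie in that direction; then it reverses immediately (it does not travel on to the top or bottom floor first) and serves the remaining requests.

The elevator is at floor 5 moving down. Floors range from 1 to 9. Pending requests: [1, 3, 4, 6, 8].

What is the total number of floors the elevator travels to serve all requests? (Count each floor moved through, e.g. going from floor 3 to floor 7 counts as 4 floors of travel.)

Start at floor 5 moving down, LOOK stop order: [4, 3, 1, 6, 8]
  5 → 4: |4-5| = 1, total = 1
  4 → 3: |3-4| = 1, total = 2
  3 → 1: |1-3| = 2, total = 4
  1 → 6: |6-1| = 5, total = 9
  6 → 8: |8-6| = 2, total = 11

Answer: 11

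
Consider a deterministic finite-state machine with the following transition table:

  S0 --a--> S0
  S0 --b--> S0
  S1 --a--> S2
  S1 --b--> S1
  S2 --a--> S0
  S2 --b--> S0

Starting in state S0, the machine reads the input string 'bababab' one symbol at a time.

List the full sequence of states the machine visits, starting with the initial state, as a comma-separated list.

Start: S0
  read 'b': S0 --b--> S0
  read 'a': S0 --a--> S0
  read 'b': S0 --b--> S0
  read 'a': S0 --a--> S0
  read 'b': S0 --b--> S0
  read 'a': S0 --a--> S0
  read 'b': S0 --b--> S0

Answer: S0, S0, S0, S0, S0, S0, S0, S0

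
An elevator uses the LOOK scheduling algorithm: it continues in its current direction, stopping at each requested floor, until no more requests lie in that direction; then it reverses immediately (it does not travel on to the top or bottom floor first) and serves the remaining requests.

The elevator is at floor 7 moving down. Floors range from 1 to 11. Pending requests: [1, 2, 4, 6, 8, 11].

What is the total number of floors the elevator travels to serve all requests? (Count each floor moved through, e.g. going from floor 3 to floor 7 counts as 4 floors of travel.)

Answer: 16

Derivation:
Start at floor 7 moving down, LOOK stop order: [6, 4, 2, 1, 8, 11]
  7 → 6: |6-7| = 1, total = 1
  6 → 4: |4-6| = 2, total = 3
  4 → 2: |2-4| = 2, total = 5
  2 → 1: |1-2| = 1, total = 6
  1 → 8: |8-1| = 7, total = 13
  8 → 11: |11-8| = 3, total = 16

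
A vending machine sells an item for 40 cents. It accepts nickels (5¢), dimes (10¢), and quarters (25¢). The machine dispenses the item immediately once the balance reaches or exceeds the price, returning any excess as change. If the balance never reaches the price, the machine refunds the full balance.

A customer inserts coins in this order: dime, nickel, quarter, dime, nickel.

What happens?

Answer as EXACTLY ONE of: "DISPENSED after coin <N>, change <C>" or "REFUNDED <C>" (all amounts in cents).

Answer: DISPENSED after coin 3, change 0

Derivation:
Price: 40¢
Coin 1 (dime, 10¢): balance = 10¢
Coin 2 (nickel, 5¢): balance = 15¢
Coin 3 (quarter, 25¢): balance = 40¢
  → balance >= price → DISPENSE, change = 40 - 40 = 0¢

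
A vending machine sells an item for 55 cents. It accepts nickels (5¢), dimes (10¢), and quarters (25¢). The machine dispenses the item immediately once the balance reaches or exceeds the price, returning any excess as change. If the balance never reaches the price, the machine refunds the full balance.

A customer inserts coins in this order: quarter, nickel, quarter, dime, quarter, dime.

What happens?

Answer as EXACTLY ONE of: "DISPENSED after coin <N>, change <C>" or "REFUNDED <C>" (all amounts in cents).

Price: 55¢
Coin 1 (quarter, 25¢): balance = 25¢
Coin 2 (nickel, 5¢): balance = 30¢
Coin 3 (quarter, 25¢): balance = 55¢
  → balance >= price → DISPENSE, change = 55 - 55 = 0¢

Answer: DISPENSED after coin 3, change 0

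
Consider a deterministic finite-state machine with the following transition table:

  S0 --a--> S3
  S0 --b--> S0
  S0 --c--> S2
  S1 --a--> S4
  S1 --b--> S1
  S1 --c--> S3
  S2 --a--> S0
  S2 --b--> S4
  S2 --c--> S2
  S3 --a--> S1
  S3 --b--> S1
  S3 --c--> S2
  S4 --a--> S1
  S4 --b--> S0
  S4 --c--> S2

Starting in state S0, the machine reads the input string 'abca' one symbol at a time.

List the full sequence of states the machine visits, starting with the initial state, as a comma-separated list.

Answer: S0, S3, S1, S3, S1

Derivation:
Start: S0
  read 'a': S0 --a--> S3
  read 'b': S3 --b--> S1
  read 'c': S1 --c--> S3
  read 'a': S3 --a--> S1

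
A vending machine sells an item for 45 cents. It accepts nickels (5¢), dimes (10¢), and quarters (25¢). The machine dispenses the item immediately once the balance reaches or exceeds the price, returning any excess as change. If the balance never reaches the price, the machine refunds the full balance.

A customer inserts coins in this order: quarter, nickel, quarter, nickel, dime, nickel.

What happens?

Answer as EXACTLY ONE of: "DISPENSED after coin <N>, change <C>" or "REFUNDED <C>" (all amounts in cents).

Price: 45¢
Coin 1 (quarter, 25¢): balance = 25¢
Coin 2 (nickel, 5¢): balance = 30¢
Coin 3 (quarter, 25¢): balance = 55¢
  → balance >= price → DISPENSE, change = 55 - 45 = 10¢

Answer: DISPENSED after coin 3, change 10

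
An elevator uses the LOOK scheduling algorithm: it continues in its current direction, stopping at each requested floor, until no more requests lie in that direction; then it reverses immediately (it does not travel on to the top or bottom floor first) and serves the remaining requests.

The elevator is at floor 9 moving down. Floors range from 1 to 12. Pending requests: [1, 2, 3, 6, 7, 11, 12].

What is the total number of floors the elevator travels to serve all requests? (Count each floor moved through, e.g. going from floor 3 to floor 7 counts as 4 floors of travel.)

Answer: 19

Derivation:
Start at floor 9 moving down, LOOK stop order: [7, 6, 3, 2, 1, 11, 12]
  9 → 7: |7-9| = 2, total = 2
  7 → 6: |6-7| = 1, total = 3
  6 → 3: |3-6| = 3, total = 6
  3 → 2: |2-3| = 1, total = 7
  2 → 1: |1-2| = 1, total = 8
  1 → 11: |11-1| = 10, total = 18
  11 → 12: |12-11| = 1, total = 19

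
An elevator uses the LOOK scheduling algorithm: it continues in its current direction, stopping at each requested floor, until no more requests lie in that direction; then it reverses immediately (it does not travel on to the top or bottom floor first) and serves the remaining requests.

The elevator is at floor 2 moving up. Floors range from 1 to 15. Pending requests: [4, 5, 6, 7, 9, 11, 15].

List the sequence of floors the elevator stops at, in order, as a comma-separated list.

Current: 2, moving UP
Serve above first (ascending): [4, 5, 6, 7, 9, 11, 15]
Then reverse, serve below (descending): []

Answer: 4, 5, 6, 7, 9, 11, 15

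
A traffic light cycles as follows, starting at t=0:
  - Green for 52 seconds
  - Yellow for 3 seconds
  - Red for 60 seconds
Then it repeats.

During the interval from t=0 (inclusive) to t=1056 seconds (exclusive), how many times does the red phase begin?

Cycle = 52+3+60 = 115s
red phase starts at t = k*115 + 55 for k=0,1,2,...
Need k*115+55 < 1056 → k < 8.704
k ∈ {0, ..., 8} → 9 starts

Answer: 9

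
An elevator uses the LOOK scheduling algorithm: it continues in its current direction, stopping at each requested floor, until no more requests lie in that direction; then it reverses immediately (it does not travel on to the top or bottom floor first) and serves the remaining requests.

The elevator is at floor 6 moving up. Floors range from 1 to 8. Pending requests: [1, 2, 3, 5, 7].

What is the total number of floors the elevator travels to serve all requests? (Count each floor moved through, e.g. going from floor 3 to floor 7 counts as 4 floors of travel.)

Start at floor 6 moving up, LOOK stop order: [7, 5, 3, 2, 1]
  6 → 7: |7-6| = 1, total = 1
  7 → 5: |5-7| = 2, total = 3
  5 → 3: |3-5| = 2, total = 5
  3 → 2: |2-3| = 1, total = 6
  2 → 1: |1-2| = 1, total = 7

Answer: 7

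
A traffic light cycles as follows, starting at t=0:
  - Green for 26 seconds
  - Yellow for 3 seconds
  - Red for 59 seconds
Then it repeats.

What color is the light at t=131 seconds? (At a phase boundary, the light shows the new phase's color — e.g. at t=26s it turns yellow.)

Answer: red

Derivation:
Cycle length = 26 + 3 + 59 = 88s
t = 131, phase_t = 131 mod 88 = 43
43 >= 29 → RED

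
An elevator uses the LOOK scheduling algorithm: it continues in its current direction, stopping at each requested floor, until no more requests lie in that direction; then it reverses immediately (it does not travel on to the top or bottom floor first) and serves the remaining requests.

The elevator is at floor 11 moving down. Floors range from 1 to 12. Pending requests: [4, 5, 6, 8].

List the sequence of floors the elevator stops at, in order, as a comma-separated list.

Current: 11, moving DOWN
Serve below first (descending): [8, 6, 5, 4]
Then reverse, serve above (ascending): []

Answer: 8, 6, 5, 4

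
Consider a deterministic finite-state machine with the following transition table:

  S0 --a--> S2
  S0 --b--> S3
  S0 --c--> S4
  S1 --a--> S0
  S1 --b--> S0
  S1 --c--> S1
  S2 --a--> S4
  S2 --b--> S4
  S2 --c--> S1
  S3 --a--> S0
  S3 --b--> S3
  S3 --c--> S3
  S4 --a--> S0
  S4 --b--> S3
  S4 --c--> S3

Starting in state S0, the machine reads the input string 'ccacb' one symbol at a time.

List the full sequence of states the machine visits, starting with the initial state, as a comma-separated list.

Answer: S0, S4, S3, S0, S4, S3

Derivation:
Start: S0
  read 'c': S0 --c--> S4
  read 'c': S4 --c--> S3
  read 'a': S3 --a--> S0
  read 'c': S0 --c--> S4
  read 'b': S4 --b--> S3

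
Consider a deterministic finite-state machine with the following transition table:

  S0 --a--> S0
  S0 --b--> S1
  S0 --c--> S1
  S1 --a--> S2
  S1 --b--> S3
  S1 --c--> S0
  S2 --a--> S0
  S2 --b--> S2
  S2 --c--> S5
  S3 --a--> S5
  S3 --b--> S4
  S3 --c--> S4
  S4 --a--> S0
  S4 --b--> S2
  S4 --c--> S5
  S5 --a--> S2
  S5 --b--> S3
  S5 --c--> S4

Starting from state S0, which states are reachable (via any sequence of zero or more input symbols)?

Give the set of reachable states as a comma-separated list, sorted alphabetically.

Answer: S0, S1, S2, S3, S4, S5

Derivation:
BFS from S0:
  visit S0: S0--a-->S0 (seen), S0--b-->S1 (new), S0--c-->S1 (seen)
  visit S1: S1--a-->S2 (new), S1--b-->S3 (new), S1--c-->S0 (seen)
  visit S2: S2--a-->S0 (seen), S2--b-->S2 (seen), S2--c-->S5 (new)
  visit S3: S3--a-->S5 (seen), S3--b-->S4 (new), S3--c-->S4 (seen)
  visit S5: S5--a-->S2 (seen), S5--b-->S3 (seen), S5--c-->S4 (seen)
  visit S4: S4--a-->S0 (seen), S4--b-->S2 (seen), S4--c-->S5 (seen)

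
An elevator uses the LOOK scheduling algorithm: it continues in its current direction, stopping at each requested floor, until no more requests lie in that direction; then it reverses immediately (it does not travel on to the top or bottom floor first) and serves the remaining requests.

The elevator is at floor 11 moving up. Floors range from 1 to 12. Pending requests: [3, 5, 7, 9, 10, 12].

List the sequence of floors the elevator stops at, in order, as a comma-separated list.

Current: 11, moving UP
Serve above first (ascending): [12]
Then reverse, serve below (descending): [10, 9, 7, 5, 3]

Answer: 12, 10, 9, 7, 5, 3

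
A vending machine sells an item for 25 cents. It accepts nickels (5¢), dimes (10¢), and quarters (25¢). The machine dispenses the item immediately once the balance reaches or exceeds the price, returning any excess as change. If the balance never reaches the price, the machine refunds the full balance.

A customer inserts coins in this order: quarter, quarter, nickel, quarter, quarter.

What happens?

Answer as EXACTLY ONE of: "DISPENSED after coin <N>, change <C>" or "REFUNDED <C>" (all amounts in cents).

Answer: DISPENSED after coin 1, change 0

Derivation:
Price: 25¢
Coin 1 (quarter, 25¢): balance = 25¢
  → balance >= price → DISPENSE, change = 25 - 25 = 0¢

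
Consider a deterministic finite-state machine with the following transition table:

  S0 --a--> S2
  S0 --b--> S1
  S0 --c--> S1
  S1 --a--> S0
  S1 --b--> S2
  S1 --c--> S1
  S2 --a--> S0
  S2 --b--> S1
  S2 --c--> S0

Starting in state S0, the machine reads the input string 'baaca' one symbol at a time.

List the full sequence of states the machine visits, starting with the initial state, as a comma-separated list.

Answer: S0, S1, S0, S2, S0, S2

Derivation:
Start: S0
  read 'b': S0 --b--> S1
  read 'a': S1 --a--> S0
  read 'a': S0 --a--> S2
  read 'c': S2 --c--> S0
  read 'a': S0 --a--> S2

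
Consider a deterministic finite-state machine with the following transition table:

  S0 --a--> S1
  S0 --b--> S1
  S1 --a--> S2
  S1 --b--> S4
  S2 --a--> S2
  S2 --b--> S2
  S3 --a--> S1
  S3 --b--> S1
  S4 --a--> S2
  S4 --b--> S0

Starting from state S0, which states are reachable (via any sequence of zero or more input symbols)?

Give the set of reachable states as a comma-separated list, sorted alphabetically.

Answer: S0, S1, S2, S4

Derivation:
BFS from S0:
  visit S0: S0--a-->S1 (new), S0--b-->S1 (seen)
  visit S1: S1--a-->S2 (new), S1--b-->S4 (new)
  visit S2: S2--a-->S2 (seen), S2--b-->S2 (seen)
  visit S4: S4--a-->S2 (seen), S4--b-->S0 (seen)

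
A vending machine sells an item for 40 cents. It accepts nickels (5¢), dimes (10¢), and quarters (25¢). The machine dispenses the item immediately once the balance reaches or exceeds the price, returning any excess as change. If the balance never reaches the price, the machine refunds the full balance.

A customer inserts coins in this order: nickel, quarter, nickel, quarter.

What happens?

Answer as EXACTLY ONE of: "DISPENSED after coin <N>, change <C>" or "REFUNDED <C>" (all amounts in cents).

Price: 40¢
Coin 1 (nickel, 5¢): balance = 5¢
Coin 2 (quarter, 25¢): balance = 30¢
Coin 3 (nickel, 5¢): balance = 35¢
Coin 4 (quarter, 25¢): balance = 60¢
  → balance >= price → DISPENSE, change = 60 - 40 = 20¢

Answer: DISPENSED after coin 4, change 20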